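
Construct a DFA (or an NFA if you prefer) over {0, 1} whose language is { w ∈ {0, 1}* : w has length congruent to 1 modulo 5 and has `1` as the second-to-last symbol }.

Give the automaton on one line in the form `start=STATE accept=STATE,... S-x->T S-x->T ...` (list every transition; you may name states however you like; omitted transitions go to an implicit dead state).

start=S0 accept=S21,S22 S0-0->S1 S0-1->S2 S1-0->S3 S1-1->S4 S2-0->S5 S2-1->S6 S3-0->S7 S3-1->S8 S4-0->S9 S4-1->S10 S5-0->S7 S5-1->S8 S6-0->S9 S6-1->S10 S7-0->S11 S7-1->S12 S8-0->S13 S8-1->S14 S9-0->S11 S9-1->S12 S10-0->S13 S10-1->S14 S11-0->S15 S11-1->S16 S12-0->S17 S12-1->S18 S13-0->S15 S13-1->S16 S14-0->S17 S14-1->S18 S15-0->S19 S15-1->S20 S16-0->S21 S16-1->S22 S17-0->S19 S17-1->S20 S18-0->S21 S18-1->S22 S19-0->S3 S19-1->S4 S20-0->S5 S20-1->S6 S21-0->S3 S21-1->S4 S22-0->S5 S22-1->S6

Build one automaton per condition and run them in lockstep. The first has 5 states tracking the input length modulo 5; the second has 7 states tracking the last 2 symbols read. A product state is a pair (one from each), accepting exactly when both do.
With 23 states:
          0    1  
>  S0     S1   S2 
   S1     S3   S4 
   S2     S5   S6 
   S3     S7   S8 
   S4     S9  S10 
   S5     S7   S8 
   S6     S9  S10 
   S7    S11  S12 
   S8    S13  S14 
   S9    S11  S12 
   S10   S13  S14 
   S11   S15  S16 
   S12   S17  S18 
   S13   S15  S16 
   S14   S17  S18 
   S15   S19  S20 
   S16   S21  S22 
   S17   S19  S20 
   S18   S21  S22 
   S19    S3   S4 
   S20    S5   S6 
 * S21    S3   S4 
 * S22    S5   S6 
(> = start, * = accepting)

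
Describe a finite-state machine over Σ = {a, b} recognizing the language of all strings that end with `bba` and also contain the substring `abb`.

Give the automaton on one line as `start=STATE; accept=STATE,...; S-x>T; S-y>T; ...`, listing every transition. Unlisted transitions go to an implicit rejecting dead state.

Run two small machines in parallel and take their product. The first has 4 states tracking how much of the suffix `bba` has currently been matched; the second has 4 states tracking whether and how much of `abb` has been seen. A product state is a pair (one from each), accepting exactly when both do. Minimizing collapses redundant product states.
5 states suffice.
        a   b  
>  S0   S1  S0 
   S1   S1  S2 
   S2   S1  S3 
   S3   S4  S3 
 * S4   S1  S2 
(> = start, * = accepting)

start=S0; accept=S4; S0-a>S1; S0-b>S0; S1-a>S1; S1-b>S2; S2-a>S1; S2-b>S3; S3-a>S4; S3-b>S3; S4-a>S1; S4-b>S2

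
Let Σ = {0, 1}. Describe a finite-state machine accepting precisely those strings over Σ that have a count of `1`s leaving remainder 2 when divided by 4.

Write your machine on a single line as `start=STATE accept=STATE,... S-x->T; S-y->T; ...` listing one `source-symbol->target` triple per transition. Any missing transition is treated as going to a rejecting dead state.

The only thing that matters is how many `1`s have appeared, reduced mod 4. Use one state per residue: S0 for 0, …, S3 for 3. Reading `1` moves to the next residue; anything else stays put. S2 is accepting.
        0   1  
>  S0   S0  S1 
   S1   S1  S2 
 * S2   S2  S3 
   S3   S3  S0 
(> = start, * = accepting)

start=S0; accept=S2; S0-0->S0; S0-1->S1; S1-0->S1; S1-1->S2; S2-0->S2; S2-1->S3; S3-0->S3; S3-1->S0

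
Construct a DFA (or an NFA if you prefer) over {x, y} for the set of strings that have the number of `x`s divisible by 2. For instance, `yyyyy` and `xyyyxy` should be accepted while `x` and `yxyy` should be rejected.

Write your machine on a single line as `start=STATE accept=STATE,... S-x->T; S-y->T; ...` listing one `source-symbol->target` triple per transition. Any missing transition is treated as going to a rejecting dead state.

start=S0; accept=S0; S0-x->S1; S0-y->S0; S1-x->S0; S1-y->S1

The only thing that matters is how many `x`s have appeared, reduced mod 2. Use one state per residue: S0 for 0, …, S1 for 1. Reading `x` moves to the next residue; anything else stays put. S0 is accepting.
2 states suffice.
        x   y  
>* S0   S1  S0 
   S1   S0  S1 
(> = start, * = accepting)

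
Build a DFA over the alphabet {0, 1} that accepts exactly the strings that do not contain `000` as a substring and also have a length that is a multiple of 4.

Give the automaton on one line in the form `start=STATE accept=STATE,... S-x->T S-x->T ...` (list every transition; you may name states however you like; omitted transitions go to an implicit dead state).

Run two small machines in parallel and take their product. One (4 states) tracks partial matches of the forbidden pattern `000`; the other (4 states) tracks the input length modulo 4. Each combined state is a pair, one component from each; accept when both components accept. Equivalent product states are then merged.
A 13-state machine:
          0    1  
>* s0     s1   s2 
   s1     s3   s4 
   s2     s5   s4 
   s3     s6   s7 
   s4     s8   s7 
   s5     s9   s7 
   s6     s6   s6 
   s7    s10   s0 
   s8    s11   s0 
   s9     s6   s0 
 * s10   s12   s2 
 * s11    s6   s2 
   s12    s6   s4 
(> = start, * = accepting)

start=s0 accept=s0,s10,s11 s0-0->s1 s0-1->s2 s1-0->s3 s1-1->s4 s2-0->s5 s2-1->s4 s3-0->s6 s3-1->s7 s4-0->s8 s4-1->s7 s5-0->s9 s5-1->s7 s6-0->s6 s6-1->s6 s7-0->s10 s7-1->s0 s8-0->s11 s8-1->s0 s9-0->s6 s9-1->s0 s10-0->s12 s10-1->s2 s11-0->s6 s11-1->s2 s12-0->s6 s12-1->s4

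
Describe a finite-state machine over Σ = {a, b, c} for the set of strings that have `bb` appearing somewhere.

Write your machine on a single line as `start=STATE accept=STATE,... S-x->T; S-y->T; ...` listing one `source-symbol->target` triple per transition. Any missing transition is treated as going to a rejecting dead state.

start=s0; accept=s2; s0-a->s0; s0-b->s1; s0-c->s0; s1-a->s0; s1-b->s2; s1-c->s0; s2-a->s2; s2-b->s2; s2-c->s2

States s0..s1 record the length of the longest prefix of `bb` that matches the current input suffix. Reaching s2 means `bb` has been seen, and we stay there forever. Accept from s2.
With 3 states:
        a   b   c  
>  s0   s0  s1  s0 
   s1   s0  s2  s0 
 * s2   s2  s2  s2 
(> = start, * = accepting)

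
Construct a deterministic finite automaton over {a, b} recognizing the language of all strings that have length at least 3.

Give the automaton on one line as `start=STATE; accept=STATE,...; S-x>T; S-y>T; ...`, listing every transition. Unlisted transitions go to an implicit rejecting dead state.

We only need to distinguish lengths 0, 1, …, 3, and '>3'. Chain s0 → s1 → s2 → s3 → s4 on every symbol, with s4 looping. Accepting states: {s3, s4}.
A 5-state machine:
        a   b  
>  s0   s1  s1 
   s1   s2  s2 
   s2   s3  s3 
 * s3   s4  s4 
 * s4   s4  s4 
(> = start, * = accepting)

start=s0; accept=s3,s4; s0-a>s1; s0-b>s1; s1-a>s2; s1-b>s2; s2-a>s3; s2-b>s3; s3-a>s4; s3-b>s4; s4-a>s4; s4-b>s4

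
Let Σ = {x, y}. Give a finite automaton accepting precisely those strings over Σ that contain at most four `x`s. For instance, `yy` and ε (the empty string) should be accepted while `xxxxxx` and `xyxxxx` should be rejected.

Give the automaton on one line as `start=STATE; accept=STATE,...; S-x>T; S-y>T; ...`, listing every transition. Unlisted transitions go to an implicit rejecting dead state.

start=q0; accept=q0,q1,q2,q3,q4; q0-x>q1; q0-y>q0; q1-x>q2; q1-y>q1; q2-x>q3; q2-y>q2; q3-x>q4; q3-y>q3; q4-x>q5; q4-y>q4; q5-x>q5; q5-y>q5

Only the number of `x`s matters, and only up to 5. Make a chain q0 → q1 → q2 → q3 → q4 → q5 advanced by each `x` (with q5 absorbing); every other symbol self-loops. The accepting set is {q0, q1, q2, q3, q4}.
With 6 states:
        x   y  
>* q0   q1  q0 
 * q1   q2  q1 
 * q2   q3  q2 
 * q3   q4  q3 
 * q4   q5  q4 
   q5   q5  q5 
(> = start, * = accepting)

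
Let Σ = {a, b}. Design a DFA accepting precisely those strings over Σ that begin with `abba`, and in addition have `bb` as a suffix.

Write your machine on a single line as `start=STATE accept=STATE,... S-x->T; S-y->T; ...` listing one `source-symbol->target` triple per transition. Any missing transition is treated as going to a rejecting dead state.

Handle the two conditions separately and then intersect. One (6 states) tracks whether the input so far still matches the prefix `abba`; the other (3 states) tracks how much of the suffix `bb` has currently been matched. Each combined state is a pair, one component from each; accept when both components accept. Equivalent product states are then merged.
An 8-state machine:
        a   b  
>  q0   q1  q2 
   q1   q2  q3 
   q2   q2  q2 
   q3   q2  q4 
   q4   q5  q2 
   q5   q5  q6 
   q6   q5  q7 
 * q7   q5  q7 
(> = start, * = accepting)

start=q0; accept=q7; q0-a->q1; q0-b->q2; q1-a->q2; q1-b->q3; q2-a->q2; q2-b->q2; q3-a->q2; q3-b->q4; q4-a->q5; q4-b->q2; q5-a->q5; q5-b->q6; q6-a->q5; q6-b->q7; q7-a->q5; q7-b->q7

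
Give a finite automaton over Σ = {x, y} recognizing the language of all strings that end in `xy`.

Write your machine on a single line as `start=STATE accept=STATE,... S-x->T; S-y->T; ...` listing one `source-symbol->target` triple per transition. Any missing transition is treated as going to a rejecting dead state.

start=A; accept=C; A-x->B; A-y->A; B-x->B; B-y->C; C-x->B; C-y->A

Remember how much of `xy` the current input suffix matches. State A means no match yet; B means the last symbol is `x`; C means the last 2 symbols are `xy`. Only C accepts. On a mismatch, fall back to the longest proper suffix that is still a prefix of `xy`.
3 states suffice.
       x  y 
>  A   B  A 
   B   B  C 
 * C   B  A 
(> = start, * = accepting)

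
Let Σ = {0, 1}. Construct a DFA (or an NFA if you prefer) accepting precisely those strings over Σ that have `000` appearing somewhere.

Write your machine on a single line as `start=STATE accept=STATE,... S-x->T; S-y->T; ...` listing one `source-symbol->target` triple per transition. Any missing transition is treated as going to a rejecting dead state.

start=s0; accept=s3; s0-0->s1; s0-1->s0; s1-0->s2; s1-1->s0; s2-0->s3; s2-1->s0; s3-0->s3; s3-1->s3

Track how much of `000` has been matched so far: state s0 is no progress, s3 is the absorbing accept state reached once `000` has occurred. Intermediate states record partial matches; on a mismatch, fall back to the longest reusable overlap.
With 4 states:
        0   1  
>  s0   s1  s0 
   s1   s2  s0 
   s2   s3  s0 
 * s3   s3  s3 
(> = start, * = accepting)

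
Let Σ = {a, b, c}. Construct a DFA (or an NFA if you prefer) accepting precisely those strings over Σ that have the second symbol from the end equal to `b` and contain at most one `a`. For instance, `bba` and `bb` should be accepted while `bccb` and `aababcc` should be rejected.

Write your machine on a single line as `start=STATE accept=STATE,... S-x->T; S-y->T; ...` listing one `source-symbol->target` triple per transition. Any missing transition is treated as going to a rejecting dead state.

Build one automaton per condition and run them in lockstep. One (13 states) tracks the last 2 symbols read; the other (3 states) tracks the count of `a`s, saturating at 2. Each combined state is a pair, one component from each; accept when both components accept. Minimizing collapses redundant product states.
A 9-state machine:
        a   b   c  
>  q0   q1  q2  q0 
   q1   q3  q4  q1 
   q2   q5  q6  q7 
   q3   q3  q3  q3 
   q4   q3  q8  q5 
 * q5   q3  q4  q1 
 * q6   q5  q6  q7 
 * q7   q1  q2  q0 
 * q8   q3  q8  q5 
(> = start, * = accepting)

start=q0; accept=q5,q6,q7,q8; q0-a->q1; q0-b->q2; q0-c->q0; q1-a->q3; q1-b->q4; q1-c->q1; q2-a->q5; q2-b->q6; q2-c->q7; q3-a->q3; q3-b->q3; q3-c->q3; q4-a->q3; q4-b->q8; q4-c->q5; q5-a->q3; q5-b->q4; q5-c->q1; q6-a->q5; q6-b->q6; q6-c->q7; q7-a->q1; q7-b->q2; q7-c->q0; q8-a->q3; q8-b->q8; q8-c->q5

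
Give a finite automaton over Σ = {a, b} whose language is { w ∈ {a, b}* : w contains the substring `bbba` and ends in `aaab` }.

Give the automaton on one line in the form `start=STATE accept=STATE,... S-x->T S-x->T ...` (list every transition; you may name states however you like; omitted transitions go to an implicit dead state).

start=s0 accept=s7 s0-a->s0 s0-b->s1 s1-a->s0 s1-b->s2 s2-a->s0 s2-b->s3 s3-a->s4 s3-b->s3 s4-a->s5 s4-b->s3 s5-a->s6 s5-b->s3 s6-a->s6 s6-b->s7 s7-a->s4 s7-b->s3

Build one automaton per condition and run them in lockstep. The first has 5 states tracking whether and how much of `bbba` has been seen; the second has 5 states tracking how much of the suffix `aaab` has currently been matched. A product state is a pair (one from each), accepting exactly when both do. Equivalent product states are then merged.
        a   b  
>  s0   s0  s1 
   s1   s0  s2 
   s2   s0  s3 
   s3   s4  s3 
   s4   s5  s3 
   s5   s6  s3 
   s6   s6  s7 
 * s7   s4  s3 
(> = start, * = accepting)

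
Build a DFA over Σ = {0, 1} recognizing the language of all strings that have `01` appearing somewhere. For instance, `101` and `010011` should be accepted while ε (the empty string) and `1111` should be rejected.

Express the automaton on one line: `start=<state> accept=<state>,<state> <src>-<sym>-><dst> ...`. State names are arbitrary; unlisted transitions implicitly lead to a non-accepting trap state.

Track how much of `01` has been matched so far: state S0 is no progress, S2 is the absorbing accept state reached once `01` has occurred. Intermediate states record partial matches; on a mismatch, fall back to the longest reusable overlap.
        0   1  
>  S0   S1  S0 
   S1   S1  S2 
 * S2   S2  S2 
(> = start, * = accepting)

start=S0 accept=S2 S0-0->S1 S0-1->S0 S1-0->S1 S1-1->S2 S2-0->S2 S2-1->S2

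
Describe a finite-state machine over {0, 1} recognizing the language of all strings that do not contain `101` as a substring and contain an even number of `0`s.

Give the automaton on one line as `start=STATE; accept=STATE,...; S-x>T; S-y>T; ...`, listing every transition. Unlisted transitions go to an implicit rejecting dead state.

start=s0; accept=s0,s2,s5; s0-0>s1; s0-1>s2; s1-0>s0; s1-1>s3; s2-0>s4; s2-1>s2; s3-0>s5; s3-1>s3; s4-0>s0; s4-1>s6; s5-0>s1; s5-1>s6; s6-0>s6; s6-1>s6

Handle the two conditions separately and then intersect. One (4 states) tracks partial matches of the forbidden pattern `101`; the other (2 states) tracks the count of `0`s modulo 2. Each combined state is a pair, one component from each; accept when both components accept. Minimizing collapses redundant product states.
        0   1  
>* s0   s1  s2 
   s1   s0  s3 
 * s2   s4  s2 
   s3   s5  s3 
   s4   s0  s6 
 * s5   s1  s6 
   s6   s6  s6 
(> = start, * = accepting)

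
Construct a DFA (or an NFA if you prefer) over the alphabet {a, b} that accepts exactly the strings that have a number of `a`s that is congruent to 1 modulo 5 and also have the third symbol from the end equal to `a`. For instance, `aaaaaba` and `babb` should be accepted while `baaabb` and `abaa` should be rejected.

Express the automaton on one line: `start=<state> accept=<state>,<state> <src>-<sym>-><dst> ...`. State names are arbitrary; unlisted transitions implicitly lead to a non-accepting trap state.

start=q0 accept=q5,q10,q13,q14 q0-a->q1 q0-b->q0 q1-a->q2 q1-b->q3 q2-a->q4 q2-b->q2 q3-a->q2 q3-b->q5 q4-a->q6 q4-b->q4 q5-a->q2 q5-b->q7 q6-a->q8 q6-b->q9 q7-a->q2 q7-b->q7 q8-a->q10 q8-b->q11 q9-a->q12 q9-b->q9 q10-a->q2 q10-b->q13 q11-a->q14 q11-b->q0 q12-a->q15 q12-b->q11 q13-a->q2 q13-b->q5 q14-a->q2 q14-b->q3 q15-a->q2 q15-b->q13

Run two small machines in parallel and take their product. The first has 5 states tracking the count of `a`s modulo 5; the second has 15 states tracking the last 3 symbols read. A product state is a pair (one from each), accepting exactly when both do. Equivalent product states are then merged.
16 states suffice.
          a    b  
>  q0     q1   q0 
   q1     q2   q3 
   q2     q4   q2 
   q3     q2   q5 
   q4     q6   q4 
 * q5     q2   q7 
   q6     q8   q9 
   q7     q2   q7 
   q8    q10  q11 
   q9    q12   q9 
 * q10    q2  q13 
   q11   q14   q0 
   q12   q15  q11 
 * q13    q2   q5 
 * q14    q2   q3 
   q15    q2  q13 
(> = start, * = accepting)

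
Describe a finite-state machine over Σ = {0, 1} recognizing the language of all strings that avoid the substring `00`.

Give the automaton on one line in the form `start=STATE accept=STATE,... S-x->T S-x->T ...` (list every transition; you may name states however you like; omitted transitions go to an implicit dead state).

Track partial matches of the forbidden pattern `00`. State C is a dead state reached once `00` has occurred; every other state accepts. A means no part of `00` is currently matched.
With 3 states:
       0  1 
>* A   B  A 
 * B   C  A 
   C   C  C 
(> = start, * = accepting)

start=A accept=A,B A-0->B A-1->A B-0->C B-1->A C-0->C C-1->C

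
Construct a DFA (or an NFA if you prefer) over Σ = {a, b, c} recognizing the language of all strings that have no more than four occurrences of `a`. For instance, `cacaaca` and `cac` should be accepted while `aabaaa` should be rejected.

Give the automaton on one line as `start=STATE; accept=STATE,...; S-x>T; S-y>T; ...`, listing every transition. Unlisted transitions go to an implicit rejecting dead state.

start=q0; accept=q0,q1,q2,q3,q4; q0-a>q1; q0-b>q0; q0-c>q0; q1-a>q2; q1-b>q1; q1-c>q1; q2-a>q3; q2-b>q2; q2-c>q2; q3-a>q4; q3-b>q3; q3-c>q3; q4-a>q5; q4-b>q4; q4-c>q4; q5-a>q5; q5-b>q5; q5-c>q5

Only the number of `a`s matters, and only up to 5. Make a chain q0 → q1 → q2 → q3 → q4 → q5 advanced by each `a` (with q5 absorbing); every other symbol self-loops. The accepting set is {q0, q1, q2, q3, q4}.
        a   b   c  
>* q0   q1  q0  q0 
 * q1   q2  q1  q1 
 * q2   q3  q2  q2 
 * q3   q4  q3  q3 
 * q4   q5  q4  q4 
   q5   q5  q5  q5 
(> = start, * = accepting)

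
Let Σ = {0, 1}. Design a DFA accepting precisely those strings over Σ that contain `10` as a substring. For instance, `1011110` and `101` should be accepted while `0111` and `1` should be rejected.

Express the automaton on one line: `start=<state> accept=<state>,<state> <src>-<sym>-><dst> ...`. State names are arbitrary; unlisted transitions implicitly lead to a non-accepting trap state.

Track how much of `10` has been matched so far: state s0 is no progress, s2 is the absorbing accept state reached once `10` has occurred. Intermediate states record partial matches; on a mismatch, fall back to the longest reusable overlap.
A 3-state machine:
        0   1  
>  s0   s0  s1 
   s1   s2  s1 
 * s2   s2  s2 
(> = start, * = accepting)

start=s0 accept=s2 s0-0->s0 s0-1->s1 s1-0->s2 s1-1->s1 s2-0->s2 s2-1->s2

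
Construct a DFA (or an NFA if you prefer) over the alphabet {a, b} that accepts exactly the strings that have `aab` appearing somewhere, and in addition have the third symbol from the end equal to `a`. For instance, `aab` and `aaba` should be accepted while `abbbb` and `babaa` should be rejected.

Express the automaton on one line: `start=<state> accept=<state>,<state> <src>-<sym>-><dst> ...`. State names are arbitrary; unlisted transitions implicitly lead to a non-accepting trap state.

start=s0 accept=s8,s15,s16,s21 s0-a->s1 s0-b->s2 s1-a->s3 s1-b->s4 s2-a->s5 s2-b->s6 s3-a->s7 s3-b->s8 s4-a->s9 s4-b->s10 s5-a->s11 s5-b->s12 s6-a->s13 s6-b->s14 s7-a->s7 s7-b->s8 s8-a->s15 s8-b->s16 s9-a->s11 s9-b->s12 s10-a->s13 s10-b->s14 s11-a->s7 s11-b->s8 s12-a->s9 s12-b->s10 s13-a->s11 s13-b->s12 s14-a->s13 s14-b->s14 s15-a->s17 s15-b->s18 s16-a->s19 s16-b->s20 s17-a->s21 s17-b->s8 s18-a->s15 s18-b->s16 s19-a->s17 s19-b->s18 s20-a->s19 s20-b->s20 s21-a->s21 s21-b->s8

Handle the two conditions separately and then intersect. One (4 states) tracks whether and how much of `aab` has been seen; the other (15 states) tracks the last 3 symbols read. Each combined state is a pair, one component from each; accept when both components accept.
22 states suffice.
          a    b  
>  s0     s1   s2 
   s1     s3   s4 
   s2     s5   s6 
   s3     s7   s8 
   s4     s9  s10 
   s5    s11  s12 
   s6    s13  s14 
   s7     s7   s8 
 * s8    s15  s16 
   s9    s11  s12 
   s10   s13  s14 
   s11    s7   s8 
   s12    s9  s10 
   s13   s11  s12 
   s14   s13  s14 
 * s15   s17  s18 
 * s16   s19  s20 
   s17   s21   s8 
   s18   s15  s16 
   s19   s17  s18 
   s20   s19  s20 
 * s21   s21   s8 
(> = start, * = accepting)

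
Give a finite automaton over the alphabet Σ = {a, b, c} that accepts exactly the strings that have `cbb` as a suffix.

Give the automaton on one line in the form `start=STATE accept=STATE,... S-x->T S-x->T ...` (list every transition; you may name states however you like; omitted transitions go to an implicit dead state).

Remember how much of `cbb` the current input suffix matches. State S0 means no match yet; S1 means the last symbol is `c`; S2 means the last 2 symbols are `cb`; S3 means the last 3 symbols are `cbb`. Only S3 accepts. On a mismatch, fall back to the longest proper suffix that is still a prefix of `cbb`.
With 4 states:
        a   b   c  
>  S0   S0  S0  S1 
   S1   S0  S2  S1 
   S2   S0  S3  S1 
 * S3   S0  S0  S1 
(> = start, * = accepting)

start=S0 accept=S3 S0-a->S0 S0-b->S0 S0-c->S1 S1-a->S0 S1-b->S2 S1-c->S1 S2-a->S0 S2-b->S3 S2-c->S1 S3-a->S0 S3-b->S0 S3-c->S1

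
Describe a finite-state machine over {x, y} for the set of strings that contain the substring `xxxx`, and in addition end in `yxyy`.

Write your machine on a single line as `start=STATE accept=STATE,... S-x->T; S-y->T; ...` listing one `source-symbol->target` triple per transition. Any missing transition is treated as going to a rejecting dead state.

Build one automaton per condition and run them in lockstep. The first has 5 states tracking whether and how much of `xxxx` has been seen; the second has 5 states tracking how much of the suffix `yxyy` has currently been matched. A product state is a pair (one from each), accepting exactly when both do.
With 13 states:
          x    y  
>  S0     S1   S2 
   S1     S3   S2 
   S2     S4   S2 
   S3     S5   S2 
   S4     S3   S6 
   S5     S7   S2 
   S6     S4   S8 
   S7     S7   S9 
   S8     S4   S2 
   S9    S10   S9 
   S10    S7  S11 
   S11   S10  S12 
 * S12   S10   S9 
(> = start, * = accepting)

start=S0; accept=S12; S0-x->S1; S0-y->S2; S1-x->S3; S1-y->S2; S2-x->S4; S2-y->S2; S3-x->S5; S3-y->S2; S4-x->S3; S4-y->S6; S5-x->S7; S5-y->S2; S6-x->S4; S6-y->S8; S7-x->S7; S7-y->S9; S8-x->S4; S8-y->S2; S9-x->S10; S9-y->S9; S10-x->S7; S10-y->S11; S11-x->S10; S11-y->S12; S12-x->S10; S12-y->S9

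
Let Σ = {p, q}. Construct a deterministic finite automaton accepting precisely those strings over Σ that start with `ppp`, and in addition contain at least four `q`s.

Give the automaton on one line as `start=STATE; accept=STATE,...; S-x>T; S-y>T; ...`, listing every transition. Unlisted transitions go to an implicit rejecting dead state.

start=s0; accept=s12,s13; s0-p>s1; s0-q>s2; s1-p>s3; s1-q>s2; s2-p>s2; s2-q>s4; s3-p>s5; s3-q>s2; s4-p>s4; s4-q>s6; s5-p>s5; s5-q>s7; s6-p>s6; s6-q>s8; s7-p>s7; s7-q>s9; s8-p>s8; s8-q>s10; s9-p>s9; s9-q>s11; s10-p>s10; s10-q>s10; s11-p>s11; s11-q>s12; s12-p>s12; s12-q>s13; s13-p>s13; s13-q>s13

Run two small machines in parallel and take their product. One (5 states) tracks whether the input so far still matches the prefix `ppp`; the other (6 states) tracks the count of `q`s, saturating at 5. Each combined state is a pair, one component from each; accept when both components accept.
With 14 states:
          p    q  
>  s0     s1   s2 
   s1     s3   s2 
   s2     s2   s4 
   s3     s5   s2 
   s4     s4   s6 
   s5     s5   s7 
   s6     s6   s8 
   s7     s7   s9 
   s8     s8  s10 
   s9     s9  s11 
   s10   s10  s10 
   s11   s11  s12 
 * s12   s12  s13 
 * s13   s13  s13 
(> = start, * = accepting)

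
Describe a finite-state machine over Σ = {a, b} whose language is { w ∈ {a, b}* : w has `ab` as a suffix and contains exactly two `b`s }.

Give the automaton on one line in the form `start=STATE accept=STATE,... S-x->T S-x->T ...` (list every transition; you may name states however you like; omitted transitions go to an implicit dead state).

start=s0 accept=s4 s0-a->s0 s0-b->s1 s1-a->s2 s1-b->s3 s2-a->s2 s2-b->s4 s3-a->s3 s3-b->s3 s4-a->s3 s4-b->s3

Handle the two conditions separately and then intersect. One (3 states) tracks how much of the suffix `ab` has currently been matched; the other (4 states) tracks the count of `b`s, saturating at 3. Each combined state is a pair, one component from each; accept when both components accept. Minimizing collapses redundant product states.
A 5-state machine:
        a   b  
>  s0   s0  s1 
   s1   s2  s3 
   s2   s2  s4 
   s3   s3  s3 
 * s4   s3  s3 
(> = start, * = accepting)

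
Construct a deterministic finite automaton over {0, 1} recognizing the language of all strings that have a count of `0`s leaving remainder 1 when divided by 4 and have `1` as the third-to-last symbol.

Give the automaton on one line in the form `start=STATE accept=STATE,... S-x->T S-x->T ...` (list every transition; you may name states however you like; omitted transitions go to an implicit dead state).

start=S0 accept=S9,S10,S12,S14 S0-0->S1 S0-1->S2 S1-0->S3 S1-1->S4 S2-0->S5 S2-1->S6 S3-0->S7 S3-1->S3 S4-0->S3 S4-1->S8 S5-0->S3 S5-1->S9 S6-0->S10 S6-1->S6 S7-0->S0 S7-1->S11 S8-0->S3 S8-1->S12 S9-0->S3 S9-1->S8 S10-0->S3 S10-1->S9 S11-0->S13 S11-1->S11 S12-0->S3 S12-1->S12 S13-0->S14 S13-1->S2 S14-0->S3 S14-1->S4

Handle the two conditions separately and then intersect. One (4 states) tracks the count of `0`s modulo 4; the other (15 states) tracks the last 3 symbols read. Each combined state is a pair, one component from each; accept when both components accept. Minimizing collapses redundant product states.
A 15-state machine:
          0    1  
>  S0     S1   S2 
   S1     S3   S4 
   S2     S5   S6 
   S3     S7   S3 
   S4     S3   S8 
   S5     S3   S9 
   S6    S10   S6 
   S7     S0  S11 
   S8     S3  S12 
 * S9     S3   S8 
 * S10    S3   S9 
   S11   S13  S11 
 * S12    S3  S12 
   S13   S14   S2 
 * S14    S3   S4 
(> = start, * = accepting)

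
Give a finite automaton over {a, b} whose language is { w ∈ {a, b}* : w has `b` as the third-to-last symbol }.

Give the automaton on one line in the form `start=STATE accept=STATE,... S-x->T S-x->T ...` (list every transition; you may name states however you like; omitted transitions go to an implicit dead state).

start=S0 accept=S11,S12,S13,S14 S0-a->S1 S0-b->S2 S1-a->S3 S1-b->S4 S2-a->S5 S2-b->S6 S3-a->S7 S3-b->S8 S4-a->S9 S4-b->S10 S5-a->S11 S5-b->S12 S6-a->S13 S6-b->S14 S7-a->S7 S7-b->S8 S8-a->S9 S8-b->S10 S9-a->S11 S9-b->S12 S10-a->S13 S10-b->S14 S11-a->S7 S11-b->S8 S12-a->S9 S12-b->S10 S13-a->S11 S13-b->S12 S14-a->S13 S14-b->S14

Because acceptance depends on a position counted from the end, the machine has to buffer the most recent 3 symbols. Make each state the string of the last up-to-3 symbols read; on input `x` shift the window left and append `x`. Accept when the buffered window has length 3 and begins with `b`.
A 15-state machine:
          a    b  
>  S0     S1   S2 
   S1     S3   S4 
   S2     S5   S6 
   S3     S7   S8 
   S4     S9  S10 
   S5    S11  S12 
   S6    S13  S14 
   S7     S7   S8 
   S8     S9  S10 
   S9    S11  S12 
   S10   S13  S14 
 * S11    S7   S8 
 * S12    S9  S10 
 * S13   S11  S12 
 * S14   S13  S14 
(> = start, * = accepting)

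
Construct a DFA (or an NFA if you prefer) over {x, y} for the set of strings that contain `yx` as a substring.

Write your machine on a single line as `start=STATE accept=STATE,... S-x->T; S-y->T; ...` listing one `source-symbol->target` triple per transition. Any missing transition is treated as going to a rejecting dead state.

States s0..s1 record the length of the longest prefix of `yx` that matches the current input suffix. Reaching s2 means `yx` has been seen, and we stay there forever. Accept from s2.
With 3 states:
        x   y  
>  s0   s0  s1 
   s1   s2  s1 
 * s2   s2  s2 
(> = start, * = accepting)

start=s0; accept=s2; s0-x->s0; s0-y->s1; s1-x->s2; s1-y->s1; s2-x->s2; s2-y->s2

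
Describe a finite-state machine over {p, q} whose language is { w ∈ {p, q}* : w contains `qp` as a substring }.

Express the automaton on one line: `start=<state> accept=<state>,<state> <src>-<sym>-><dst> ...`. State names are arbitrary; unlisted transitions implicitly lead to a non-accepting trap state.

start=s0 accept=s2 s0-p->s0 s0-q->s1 s1-p->s2 s1-q->s1 s2-p->s2 s2-q->s2

States s0..s1 record the length of the longest prefix of `qp` that matches the current input suffix. Reaching s2 means `qp` has been seen, and we stay there forever. Accept from s2.
3 states suffice.
        p   q  
>  s0   s0  s1 
   s1   s2  s1 
 * s2   s2  s2 
(> = start, * = accepting)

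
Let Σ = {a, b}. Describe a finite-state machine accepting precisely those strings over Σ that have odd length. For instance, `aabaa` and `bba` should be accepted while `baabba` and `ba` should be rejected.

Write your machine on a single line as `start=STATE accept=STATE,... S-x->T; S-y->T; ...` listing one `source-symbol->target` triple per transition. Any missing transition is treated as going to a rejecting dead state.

start=S0; accept=S1; S0-a->S1; S0-b->S1; S1-a->S0; S1-b->S0

Count input length modulo 2: every symbol advances one step around the cycle S0 → S1 → S0. Accept at S1.
A 2-state machine:
        a   b  
>  S0   S1  S1 
 * S1   S0  S0 
(> = start, * = accepting)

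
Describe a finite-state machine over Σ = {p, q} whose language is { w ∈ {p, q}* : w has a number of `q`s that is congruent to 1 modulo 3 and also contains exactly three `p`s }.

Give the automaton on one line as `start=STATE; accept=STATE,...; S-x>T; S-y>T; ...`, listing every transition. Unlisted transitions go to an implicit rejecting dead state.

start=A; accept=K; A-p>B; A-q>C; B-p>D; B-q>E; C-p>E; C-q>F; D-p>G; D-q>H; E-p>H; E-q>I; F-p>I; F-q>A; G-p>J; G-q>K; H-p>K; H-q>L; I-p>L; I-q>B; J-p>J; J-q>J; K-p>J; K-q>M; L-p>M; L-q>D; M-p>J; M-q>G

Build one automaton per condition and run them in lockstep. One (3 states) tracks the count of `q`s modulo 3; the other (5 states) tracks the count of `p`s, saturating at 4. Each combined state is a pair, one component from each; accept when both components accept. Equivalent product states are then merged.
With 13 states:
       p  q 
>  A   B  C 
   B   D  E 
   C   E  F 
   D   G  H 
   E   H  I 
   F   I  A 
   G   J  K 
   H   K  L 
   I   L  B 
   J   J  J 
 * K   J  M 
   L   M  D 
   M   J  G 
(> = start, * = accepting)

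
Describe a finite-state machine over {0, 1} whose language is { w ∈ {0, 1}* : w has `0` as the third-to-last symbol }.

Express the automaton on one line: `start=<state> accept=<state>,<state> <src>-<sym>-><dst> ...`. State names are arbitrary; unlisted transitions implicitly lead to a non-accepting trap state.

A DFA must remember the last 3 symbols (since which symbol is third-to-last isn't known until the input ends). Use one state per possible window of the last ≤3 symbols; accept from those whose window starts with `0`.
With 15 states:
          0    1  
>  s0     s1   s2 
   s1     s3   s4 
   s2     s5   s6 
   s3     s7   s8 
   s4     s9  s10 
   s5    s11  s12 
   s6    s13  s14 
 * s7     s7   s8 
 * s8     s9  s10 
 * s9    s11  s12 
 * s10   s13  s14 
   s11    s7   s8 
   s12    s9  s10 
   s13   s11  s12 
   s14   s13  s14 
(> = start, * = accepting)

start=s0 accept=s7,s8,s9,s10 s0-0->s1 s0-1->s2 s1-0->s3 s1-1->s4 s2-0->s5 s2-1->s6 s3-0->s7 s3-1->s8 s4-0->s9 s4-1->s10 s5-0->s11 s5-1->s12 s6-0->s13 s6-1->s14 s7-0->s7 s7-1->s8 s8-0->s9 s8-1->s10 s9-0->s11 s9-1->s12 s10-0->s13 s10-1->s14 s11-0->s7 s11-1->s8 s12-0->s9 s12-1->s10 s13-0->s11 s13-1->s12 s14-0->s13 s14-1->s14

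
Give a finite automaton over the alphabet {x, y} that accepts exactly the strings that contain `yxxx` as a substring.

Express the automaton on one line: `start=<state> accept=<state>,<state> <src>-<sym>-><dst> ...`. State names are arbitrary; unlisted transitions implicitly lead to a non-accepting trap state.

start=q0 accept=q4 q0-x->q0 q0-y->q1 q1-x->q2 q1-y->q1 q2-x->q3 q2-y->q1 q3-x->q4 q3-y->q1 q4-x->q4 q4-y->q4

States q0..q3 record the length of the longest prefix of `yxxx` that matches the current input suffix. Reaching q4 means `yxxx` has been seen, and we stay there forever. Accept from q4.
With 5 states:
        x   y  
>  q0   q0  q1 
   q1   q2  q1 
   q2   q3  q1 
   q3   q4  q1 
 * q4   q4  q4 
(> = start, * = accepting)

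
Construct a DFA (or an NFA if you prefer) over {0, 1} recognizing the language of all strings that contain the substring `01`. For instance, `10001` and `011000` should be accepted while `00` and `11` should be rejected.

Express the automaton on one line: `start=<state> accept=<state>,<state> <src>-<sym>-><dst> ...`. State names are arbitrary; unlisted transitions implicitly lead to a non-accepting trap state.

start=q0 accept=q2 q0-0->q1 q0-1->q0 q1-0->q1 q1-1->q2 q2-0->q2 q2-1->q2

Track how much of `01` has been matched so far: state q0 is no progress, q2 is the absorbing accept state reached once `01` has occurred. Intermediate states record partial matches; on a mismatch, fall back to the longest reusable overlap.
With 3 states:
        0   1  
>  q0   q1  q0 
   q1   q1  q2 
 * q2   q2  q2 
(> = start, * = accepting)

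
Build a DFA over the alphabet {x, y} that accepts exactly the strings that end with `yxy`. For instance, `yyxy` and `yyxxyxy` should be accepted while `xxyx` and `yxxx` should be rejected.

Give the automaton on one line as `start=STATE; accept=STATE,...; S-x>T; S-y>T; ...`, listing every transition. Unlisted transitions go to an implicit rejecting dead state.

Remember how much of `yxy` the current input suffix matches. State S0 means no match yet; S1 means the last symbol is `y`; S2 means the last 2 symbols are `yx`; S3 means the last 3 symbols are `yxy`. Only S3 accepts. On a mismatch, fall back to the longest proper suffix that is still a prefix of `yxy`.
4 states suffice.
        x   y  
>  S0   S0  S1 
   S1   S2  S1 
   S2   S0  S3 
 * S3   S2  S1 
(> = start, * = accepting)

start=S0; accept=S3; S0-x>S0; S0-y>S1; S1-x>S2; S1-y>S1; S2-x>S0; S2-y>S3; S3-x>S2; S3-y>S1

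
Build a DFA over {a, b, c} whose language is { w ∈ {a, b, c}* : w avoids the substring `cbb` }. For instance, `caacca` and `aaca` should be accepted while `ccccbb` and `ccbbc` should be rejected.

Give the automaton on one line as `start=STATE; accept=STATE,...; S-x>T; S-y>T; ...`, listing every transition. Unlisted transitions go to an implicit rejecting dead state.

This is the complement of 'contains `cbb`'. Use the same substring-matching states — S0 through S3 holding how much of `cbb` has just been matched — but flip the accepting set: everything except the trap S3 accepts.
4 states suffice.
        a   b   c  
>* S0   S0  S0  S1 
 * S1   S0  S2  S1 
 * S2   S0  S3  S1 
   S3   S3  S3  S3 
(> = start, * = accepting)

start=S0; accept=S0,S1,S2; S0-a>S0; S0-b>S0; S0-c>S1; S1-a>S0; S1-b>S2; S1-c>S1; S2-a>S0; S2-b>S3; S2-c>S1; S3-a>S3; S3-b>S3; S3-c>S3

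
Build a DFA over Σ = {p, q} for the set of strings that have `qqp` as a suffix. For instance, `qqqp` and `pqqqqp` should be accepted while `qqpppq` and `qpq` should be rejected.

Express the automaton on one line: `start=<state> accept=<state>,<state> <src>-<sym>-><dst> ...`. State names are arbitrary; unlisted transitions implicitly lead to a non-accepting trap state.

start=s0 accept=s3 s0-p->s0 s0-q->s1 s1-p->s0 s1-q->s2 s2-p->s3 s2-q->s2 s3-p->s0 s3-q->s1

Remember how much of `qqp` the current input suffix matches. State s0 means no match yet; s1 means the last symbol is `q`; s2 means the last 2 symbols are `qq`; s3 means the last 3 symbols are `qqp`. Only s3 accepts. On a mismatch, fall back to the longest proper suffix that is still a prefix of `qqp`.
        p   q  
>  s0   s0  s1 
   s1   s0  s2 
   s2   s3  s2 
 * s3   s0  s1 
(> = start, * = accepting)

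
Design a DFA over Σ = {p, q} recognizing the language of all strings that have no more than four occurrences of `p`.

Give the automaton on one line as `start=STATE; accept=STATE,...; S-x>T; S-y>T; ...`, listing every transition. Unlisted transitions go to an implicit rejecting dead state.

Only the number of `p`s matters, and only up to 5. Make a chain s0 → s1 → s2 → s3 → s4 → s5 advanced by each `p` (with s5 absorbing); every other symbol self-loops. The accepting set is {s0, s1, s2, s3, s4}.
        p   q  
>* s0   s1  s0 
 * s1   s2  s1 
 * s2   s3  s2 
 * s3   s4  s3 
 * s4   s5  s4 
   s5   s5  s5 
(> = start, * = accepting)

start=s0; accept=s0,s1,s2,s3,s4; s0-p>s1; s0-q>s0; s1-p>s2; s1-q>s1; s2-p>s3; s2-q>s2; s3-p>s4; s3-q>s3; s4-p>s5; s4-q>s4; s5-p>s5; s5-q>s5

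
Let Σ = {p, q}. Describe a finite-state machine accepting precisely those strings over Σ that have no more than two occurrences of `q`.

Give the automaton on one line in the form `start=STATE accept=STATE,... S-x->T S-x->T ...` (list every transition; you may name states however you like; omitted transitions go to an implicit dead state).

start=s0 accept=s0,s1,s2 s0-p->s0 s0-q->s1 s1-p->s1 s1-q->s2 s2-p->s2 s2-q->s3 s3-p->s3 s3-q->s3

Count `q`s, saturating at 3: states s0 through s2 mean 0 through 2 `q`s seen; s3 means more than 2. Each `q` increments (capped at s3); other symbols loop. Accept from {s0, s1, s2}.
With 4 states:
        p   q  
>* s0   s0  s1 
 * s1   s1  s2 
 * s2   s2  s3 
   s3   s3  s3 
(> = start, * = accepting)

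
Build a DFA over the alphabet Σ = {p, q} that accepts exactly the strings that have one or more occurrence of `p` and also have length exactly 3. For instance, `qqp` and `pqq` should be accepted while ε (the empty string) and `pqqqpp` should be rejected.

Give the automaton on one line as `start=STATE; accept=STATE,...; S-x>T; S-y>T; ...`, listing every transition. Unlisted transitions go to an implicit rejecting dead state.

start=A; accept=F; A-p>B; A-q>C; B-p>D; B-q>D; C-p>D; C-q>E; D-p>F; D-q>F; E-p>F; E-q>G; F-p>G; F-q>G; G-p>G; G-q>G

Handle the two conditions separately and then intersect. One (3 states) tracks the count of `p`s, saturating at 2; the other (5 states) tracks the input length, saturating at 4. Each combined state is a pair, one component from each; accept when both components accept. Equivalent product states are then merged.
       p  q 
>  A   B  C 
   B   D  D 
   C   D  E 
   D   F  F 
   E   F  G 
 * F   G  G 
   G   G  G 
(> = start, * = accepting)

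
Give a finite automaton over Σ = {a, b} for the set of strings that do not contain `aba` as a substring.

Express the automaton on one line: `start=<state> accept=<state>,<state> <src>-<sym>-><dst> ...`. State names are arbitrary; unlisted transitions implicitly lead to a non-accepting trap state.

start=q0 accept=q0,q1,q2 q0-a->q1 q0-b->q0 q1-a->q1 q1-b->q2 q2-a->q3 q2-b->q0 q3-a->q3 q3-b->q3

This is the complement of 'contains `aba`'. Use the same substring-matching states — q0 through q3 holding how much of `aba` has just been matched — but flip the accepting set: everything except the trap q3 accepts.
        a   b  
>* q0   q1  q0 
 * q1   q1  q2 
 * q2   q3  q0 
   q3   q3  q3 
(> = start, * = accepting)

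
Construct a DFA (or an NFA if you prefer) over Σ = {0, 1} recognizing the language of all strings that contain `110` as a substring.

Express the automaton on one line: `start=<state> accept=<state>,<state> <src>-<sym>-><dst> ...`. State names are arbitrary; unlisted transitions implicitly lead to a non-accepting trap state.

Track how much of `110` has been matched so far: state q0 is no progress, q3 is the absorbing accept state reached once `110` has occurred. Intermediate states record partial matches; on a mismatch, fall back to the longest reusable overlap.
4 states suffice.
        0   1  
>  q0   q0  q1 
   q1   q0  q2 
   q2   q3  q2 
 * q3   q3  q3 
(> = start, * = accepting)

start=q0 accept=q3 q0-0->q0 q0-1->q1 q1-0->q0 q1-1->q2 q2-0->q3 q2-1->q2 q3-0->q3 q3-1->q3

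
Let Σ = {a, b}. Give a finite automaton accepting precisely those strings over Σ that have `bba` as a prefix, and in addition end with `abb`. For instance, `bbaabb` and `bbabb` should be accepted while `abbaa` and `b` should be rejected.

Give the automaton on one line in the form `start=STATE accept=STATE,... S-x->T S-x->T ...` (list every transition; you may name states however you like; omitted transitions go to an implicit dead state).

Run two small machines in parallel and take their product. The first has 5 states tracking whether the input so far still matches the prefix `bba`; the second has 4 states tracking how much of the suffix `abb` has currently been matched. A product state is a pair (one from each), accepting exactly when both do. After merging equivalent states the machine shrinks.
With 8 states:
        a   b  
>  S0   S1  S2 
   S1   S1  S1 
   S2   S1  S3 
   S3   S4  S1 
   S4   S4  S5 
   S5   S4  S6 
 * S6   S4  S7 
   S7   S4  S7 
(> = start, * = accepting)

start=S0 accept=S6 S0-a->S1 S0-b->S2 S1-a->S1 S1-b->S1 S2-a->S1 S2-b->S3 S3-a->S4 S3-b->S1 S4-a->S4 S4-b->S5 S5-a->S4 S5-b->S6 S6-a->S4 S6-b->S7 S7-a->S4 S7-b->S7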